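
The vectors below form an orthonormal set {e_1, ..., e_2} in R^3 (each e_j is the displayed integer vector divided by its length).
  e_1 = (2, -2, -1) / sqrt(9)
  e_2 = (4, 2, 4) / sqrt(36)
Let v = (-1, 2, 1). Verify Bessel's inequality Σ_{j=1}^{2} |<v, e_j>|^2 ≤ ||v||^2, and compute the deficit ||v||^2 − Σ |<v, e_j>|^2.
Σ |<v, e_j>|^2 = 53/9; ||v||^2 = 6; deficit = 1/9

Write each e_j = u_j / sqrt(<u_j, u_j>) where u_j is the displayed integer vector. Then <v, e_j> = <v, u_j> / sqrt(<u_j, u_j>), so |<v, e_j>|^2 = <v, u_j>^2 / <u_j, u_j>.
Coefficients: <v, e_1> = -7/sqrt(9), <v, e_2> = 4/sqrt(36).
Square and sum: Σ |<v, e_j>|^2 = 53/9.
Compute ||v||^2 = v·v = 6.
Deficit = 6 − 53/9 = 1/9 ≥ 0, confirming Bessel's inequality. (The deficit equals ||v − Σ <v,e_j> e_j||^2, the squared distance from v to span{e_j}.)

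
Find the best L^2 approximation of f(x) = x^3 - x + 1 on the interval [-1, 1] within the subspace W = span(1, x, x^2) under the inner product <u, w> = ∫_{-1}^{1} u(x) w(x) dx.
g(x) = 1 - 2*x/5

The best approximation g ∈ W is the orthogonal projection of f onto W. Writing g = a_0 + a_1 x + a_2 x^2, the coefficients solve the normal equations G · a = b where
  G_{ij} = <φ_i, φ_j> and b_i = <f, φ_i>, with φ_0 = 1, φ_1 = x, φ_2 = x^2.
G =
  [2, 0, 2/3]
  [0, 2/3, 0]
  [2/3, 0, 2/5],
b = (2, -4/15, 2/3).
Solving gives a_0 = 1, a_1 = -2/5, a_2 = 0, so
  g(x) = 1 - 2*x/5.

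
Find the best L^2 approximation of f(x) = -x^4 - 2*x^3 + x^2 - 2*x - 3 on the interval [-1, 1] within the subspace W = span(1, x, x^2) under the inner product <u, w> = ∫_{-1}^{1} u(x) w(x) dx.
g(x) = x^2/7 - 16*x/5 - 102/35

The best approximation g ∈ W is the orthogonal projection of f onto W. Writing g = a_0 + a_1 x + a_2 x^2, the coefficients solve the normal equations G · a = b where
  G_{ij} = <φ_i, φ_j> and b_i = <f, φ_i>, with φ_0 = 1, φ_1 = x, φ_2 = x^2.
G =
  [2, 0, 2/3]
  [0, 2/3, 0]
  [2/3, 0, 2/5],
b = (-86/15, -32/15, -66/35).
Solving gives a_0 = -102/35, a_1 = -16/5, a_2 = 1/7, so
  g(x) = x^2/7 - 16*x/5 - 102/35.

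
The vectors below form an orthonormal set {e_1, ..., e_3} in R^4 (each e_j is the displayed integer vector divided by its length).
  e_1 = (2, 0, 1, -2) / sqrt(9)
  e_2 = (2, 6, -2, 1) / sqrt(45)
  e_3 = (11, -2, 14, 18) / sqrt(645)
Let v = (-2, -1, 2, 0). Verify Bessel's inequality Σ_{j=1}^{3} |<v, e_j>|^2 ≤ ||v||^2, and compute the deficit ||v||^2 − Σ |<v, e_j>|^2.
Σ |<v, e_j>|^2 = 632/129; ||v||^2 = 9; deficit = 529/129

Write each e_j = u_j / sqrt(<u_j, u_j>) where u_j is the displayed integer vector. Then <v, e_j> = <v, u_j> / sqrt(<u_j, u_j>), so |<v, e_j>|^2 = <v, u_j>^2 / <u_j, u_j>.
Coefficients: <v, e_1> = -2/sqrt(9), <v, e_2> = -14/sqrt(45), <v, e_3> = 8/sqrt(645).
Square and sum: Σ |<v, e_j>|^2 = 632/129.
Compute ||v||^2 = v·v = 9.
Deficit = 9 − 632/129 = 529/129 ≥ 0, confirming Bessel's inequality. (The deficit equals ||v − Σ <v,e_j> e_j||^2, the squared distance from v to span{e_j}.)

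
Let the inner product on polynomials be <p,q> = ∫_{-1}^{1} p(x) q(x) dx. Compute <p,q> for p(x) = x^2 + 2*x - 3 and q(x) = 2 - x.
<p,q> = -12

Expand the product: p(x)·q(x) = -x^3 + 7*x - 6.
∫_{-1}^{1} of each monomial x^k gives [2/(k+1) if k even, 0 if k odd]. Integrating term-by-term (or equivalently evaluating the antiderivative F(x) = -x^4/4 + 7*x^2/2 - 6*x at the endpoints):
  F(1) − F(−1) = -11/4 − (37/4) = -12.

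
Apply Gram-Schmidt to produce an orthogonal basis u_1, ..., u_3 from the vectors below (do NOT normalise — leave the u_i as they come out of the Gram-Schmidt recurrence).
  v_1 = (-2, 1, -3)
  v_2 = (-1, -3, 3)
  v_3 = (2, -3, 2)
Orthogonal basis:
  u_1 = (-2, 1, -3)
  u_2 = (-17/7, -16/7, 6/7)
  u_3 = (75/83, -225/166, -175/166)

Apply the Gram-Schmidt recurrence
  u_1 = v_1
  u_i = v_i − Σ_{j<i} ((v_i · u_j) / (u_j · u_j)) · u_j.

Step by step this gives:
  u_1 = (-2, 1, -3)
  u_2 = (-17/7, -16/7, 6/7)
  u_3 = (75/83, -225/166, -175/166)

Orthogonality check:
  u_2 · u_1 = 0 (should be 0)
  u_3 · u_1 = 0 (should be 0)
  u_3 · u_2 = 0 (should be 0)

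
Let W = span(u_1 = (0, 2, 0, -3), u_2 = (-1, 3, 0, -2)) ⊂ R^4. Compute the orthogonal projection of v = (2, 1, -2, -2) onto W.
proj_W(v) = (31/38, 11/38, 0, -47/19)

Set up U = [u_1 | ... | u_2] ∈ R^(4×2). The projector onto W = col(U) is P = U (U^T U)^(-1) U^T.
Compute U^T U =
  [13, 12]
  [12, 14],
and U^T v = (8, 5).
Solve U^T U · c = U^T v for the coefficients: c = (26/19, -31/38). The projection is proj_W(v) = U c.
Check: (v - proj_W(v)) · u_1 = 0  (should be 0).
Check: (v - proj_W(v)) · u_2 = 0  (should be 0).
Result: proj_W(v) = (31/38, 11/38, 0, -47/19).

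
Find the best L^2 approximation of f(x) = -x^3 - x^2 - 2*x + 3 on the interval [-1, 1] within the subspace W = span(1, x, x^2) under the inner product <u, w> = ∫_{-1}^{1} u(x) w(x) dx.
g(x) = -x^2 - 13*x/5 + 3

The best approximation g ∈ W is the orthogonal projection of f onto W. Writing g = a_0 + a_1 x + a_2 x^2, the coefficients solve the normal equations G · a = b where
  G_{ij} = <φ_i, φ_j> and b_i = <f, φ_i>, with φ_0 = 1, φ_1 = x, φ_2 = x^2.
G =
  [2, 0, 2/3]
  [0, 2/3, 0]
  [2/3, 0, 2/5],
b = (16/3, -26/15, 8/5).
Solving gives a_0 = 3, a_1 = -13/5, a_2 = -1, so
  g(x) = -x^2 - 13*x/5 + 3.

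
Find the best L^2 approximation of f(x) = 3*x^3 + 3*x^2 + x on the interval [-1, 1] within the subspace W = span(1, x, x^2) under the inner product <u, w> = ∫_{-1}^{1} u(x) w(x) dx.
g(x) = 3*x^2 + 14*x/5

The best approximation g ∈ W is the orthogonal projection of f onto W. Writing g = a_0 + a_1 x + a_2 x^2, the coefficients solve the normal equations G · a = b where
  G_{ij} = <φ_i, φ_j> and b_i = <f, φ_i>, with φ_0 = 1, φ_1 = x, φ_2 = x^2.
G =
  [2, 0, 2/3]
  [0, 2/3, 0]
  [2/3, 0, 2/5],
b = (2, 28/15, 6/5).
Solving gives a_0 = 0, a_1 = 14/5, a_2 = 3, so
  g(x) = 3*x^2 + 14*x/5.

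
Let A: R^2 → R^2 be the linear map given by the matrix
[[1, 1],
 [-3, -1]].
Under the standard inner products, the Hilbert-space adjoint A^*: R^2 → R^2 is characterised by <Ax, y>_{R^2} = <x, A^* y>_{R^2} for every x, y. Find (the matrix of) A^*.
A^* = A^T =
[[1, -3],
 [1, -1]]

For real matrices with standard dot products, the defining identity <Ax, y> = <x, A^* y> gives (Ax)^T y = x^T (A^*) y, i.e. x^T A^T y = x^T (A^*) y. Since this holds for all x, y, we must have A^* = A^T. Therefore
A^* =
[[1, -3],
 [1, -1]].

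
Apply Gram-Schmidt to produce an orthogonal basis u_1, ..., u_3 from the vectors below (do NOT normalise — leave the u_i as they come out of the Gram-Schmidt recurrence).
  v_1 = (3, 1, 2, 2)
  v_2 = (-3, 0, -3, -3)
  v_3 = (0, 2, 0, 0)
Orthogonal basis:
  u_1 = (3, 1, 2, 2)
  u_2 = (1/2, 7/6, -2/3, -2/3)
  u_3 = (-4/5, 4/5, 2/5, 2/5)

Apply the Gram-Schmidt recurrence
  u_1 = v_1
  u_i = v_i − Σ_{j<i} ((v_i · u_j) / (u_j · u_j)) · u_j.

Step by step this gives:
  u_1 = (3, 1, 2, 2)
  u_2 = (1/2, 7/6, -2/3, -2/3)
  u_3 = (-4/5, 4/5, 2/5, 2/5)

Orthogonality check:
  u_2 · u_1 = 0 (should be 0)
  u_3 · u_1 = 0 (should be 0)
  u_3 · u_2 = 0 (should be 0)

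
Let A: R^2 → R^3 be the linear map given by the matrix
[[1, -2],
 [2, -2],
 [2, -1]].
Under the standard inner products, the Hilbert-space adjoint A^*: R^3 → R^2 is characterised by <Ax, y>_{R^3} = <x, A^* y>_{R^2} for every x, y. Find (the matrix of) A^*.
A^* = A^T =
[[1, 2, 2],
 [-2, -2, -1]]

For real matrices with standard dot products, the defining identity <Ax, y> = <x, A^* y> gives (Ax)^T y = x^T (A^*) y, i.e. x^T A^T y = x^T (A^*) y. Since this holds for all x, y, we must have A^* = A^T. Therefore
A^* =
[[1, 2, 2],
 [-2, -2, -1]].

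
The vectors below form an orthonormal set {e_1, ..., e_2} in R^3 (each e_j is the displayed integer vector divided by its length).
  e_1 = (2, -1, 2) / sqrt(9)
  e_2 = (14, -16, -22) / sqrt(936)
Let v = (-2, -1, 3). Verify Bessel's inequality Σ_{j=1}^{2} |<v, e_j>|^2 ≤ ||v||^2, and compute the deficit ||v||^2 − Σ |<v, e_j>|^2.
Σ |<v, e_j>|^2 = 15/2; ||v||^2 = 14; deficit = 13/2

Write each e_j = u_j / sqrt(<u_j, u_j>) where u_j is the displayed integer vector. Then <v, e_j> = <v, u_j> / sqrt(<u_j, u_j>), so |<v, e_j>|^2 = <v, u_j>^2 / <u_j, u_j>.
Coefficients: <v, e_1> = 3/sqrt(9), <v, e_2> = -78/sqrt(936).
Square and sum: Σ |<v, e_j>|^2 = 15/2.
Compute ||v||^2 = v·v = 14.
Deficit = 14 − 15/2 = 13/2 ≥ 0, confirming Bessel's inequality. (The deficit equals ||v − Σ <v,e_j> e_j||^2, the squared distance from v to span{e_j}.)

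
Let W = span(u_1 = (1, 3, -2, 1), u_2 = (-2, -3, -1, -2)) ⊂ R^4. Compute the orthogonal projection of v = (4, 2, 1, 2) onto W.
proj_W(v) = (321/149, 438/149, 233/149, 321/149)

Set up U = [u_1 | ... | u_2] ∈ R^(4×2). The projector onto W = col(U) is P = U (U^T U)^(-1) U^T.
Compute U^T U =
  [15, -11]
  [-11, 18],
and U^T v = (10, -19).
Solve U^T U · c = U^T v for the coefficients: c = (-29/149, -175/149). The projection is proj_W(v) = U c.
Check: (v - proj_W(v)) · u_1 = 0  (should be 0).
Check: (v - proj_W(v)) · u_2 = 0  (should be 0).
Result: proj_W(v) = (321/149, 438/149, 233/149, 321/149).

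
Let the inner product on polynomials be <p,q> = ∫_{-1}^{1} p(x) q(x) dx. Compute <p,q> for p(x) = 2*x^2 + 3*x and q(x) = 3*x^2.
<p,q> = 12/5

Expand the product: p(x)·q(x) = 6*x^4 + 9*x^3.
∫_{-1}^{1} of each monomial x^k gives [2/(k+1) if k even, 0 if k odd]. Integrating term-by-term (or equivalently evaluating the antiderivative F(x) = 6*x^5/5 + 9*x^4/4 at the endpoints):
  F(1) − F(−1) = 69/20 − (21/20) = 12/5.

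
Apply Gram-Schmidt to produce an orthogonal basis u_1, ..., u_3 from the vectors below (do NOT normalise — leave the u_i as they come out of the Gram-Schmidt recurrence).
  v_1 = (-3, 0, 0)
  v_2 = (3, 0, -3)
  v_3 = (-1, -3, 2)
Orthogonal basis:
  u_1 = (-3, 0, 0)
  u_2 = (0, 0, -3)
  u_3 = (0, -3, 0)

Apply the Gram-Schmidt recurrence
  u_1 = v_1
  u_i = v_i − Σ_{j<i} ((v_i · u_j) / (u_j · u_j)) · u_j.

Step by step this gives:
  u_1 = (-3, 0, 0)
  u_2 = (0, 0, -3)
  u_3 = (0, -3, 0)

Orthogonality check:
  u_2 · u_1 = 0 (should be 0)
  u_3 · u_1 = 0 (should be 0)
  u_3 · u_2 = 0 (should be 0)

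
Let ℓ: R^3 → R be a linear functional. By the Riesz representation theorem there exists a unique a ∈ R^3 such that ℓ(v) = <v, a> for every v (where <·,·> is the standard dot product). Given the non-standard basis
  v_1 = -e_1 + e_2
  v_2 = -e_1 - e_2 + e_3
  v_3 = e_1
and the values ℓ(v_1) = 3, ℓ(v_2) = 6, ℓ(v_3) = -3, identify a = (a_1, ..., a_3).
a = (-3, 0, 3)

Write a = (a_1, ..., a_3) in the standard basis. For each basis vector v_i, ℓ(v_i) = <v_i, a> is a linear equation in the a_j's. Collect the n equations into a matrix system V a = ℓ, where row i of V is v_i (expressed in the standard basis). Since V is invertible (lower-triangular with 1s on the diagonal, up to permutation), solve by back-substitution:
  V =
[[-1, 1, 0],
 [-1, -1, 1],
 [1, 0, 0]]
  V a = (3, 6, -3)
Solving gives a = (-3, 0, 3).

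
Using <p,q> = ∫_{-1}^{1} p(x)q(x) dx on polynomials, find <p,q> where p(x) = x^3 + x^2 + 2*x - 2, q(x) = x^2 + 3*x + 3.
<p,q> = -86/15

Expand the product: p(x)·q(x) = x^5 + 4*x^4 + 8*x^3 + 7*x^2 - 6.
∫_{-1}^{1} of each monomial x^k gives [2/(k+1) if k even, 0 if k odd]. Integrating term-by-term (or equivalently evaluating the antiderivative F(x) = x^6/6 + 4*x^5/5 + 2*x^4 + 7*x^3/3 - 6*x at the endpoints):
  F(1) − F(−1) = -7/10 − (151/30) = -86/15.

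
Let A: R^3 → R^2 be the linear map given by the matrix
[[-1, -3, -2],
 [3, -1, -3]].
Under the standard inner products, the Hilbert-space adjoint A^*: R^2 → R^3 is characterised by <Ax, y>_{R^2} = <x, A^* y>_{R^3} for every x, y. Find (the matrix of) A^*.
A^* = A^T =
[[-1, 3],
 [-3, -1],
 [-2, -3]]

For real matrices with standard dot products, the defining identity <Ax, y> = <x, A^* y> gives (Ax)^T y = x^T (A^*) y, i.e. x^T A^T y = x^T (A^*) y. Since this holds for all x, y, we must have A^* = A^T. Therefore
A^* =
[[-1, 3],
 [-3, -1],
 [-2, -3]].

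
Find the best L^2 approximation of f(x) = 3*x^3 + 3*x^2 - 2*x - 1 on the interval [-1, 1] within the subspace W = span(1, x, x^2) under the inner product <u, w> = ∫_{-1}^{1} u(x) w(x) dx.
g(x) = 3*x^2 - x/5 - 1

The best approximation g ∈ W is the orthogonal projection of f onto W. Writing g = a_0 + a_1 x + a_2 x^2, the coefficients solve the normal equations G · a = b where
  G_{ij} = <φ_i, φ_j> and b_i = <f, φ_i>, with φ_0 = 1, φ_1 = x, φ_2 = x^2.
G =
  [2, 0, 2/3]
  [0, 2/3, 0]
  [2/3, 0, 2/5],
b = (0, -2/15, 8/15).
Solving gives a_0 = -1, a_1 = -1/5, a_2 = 3, so
  g(x) = 3*x^2 - x/5 - 1.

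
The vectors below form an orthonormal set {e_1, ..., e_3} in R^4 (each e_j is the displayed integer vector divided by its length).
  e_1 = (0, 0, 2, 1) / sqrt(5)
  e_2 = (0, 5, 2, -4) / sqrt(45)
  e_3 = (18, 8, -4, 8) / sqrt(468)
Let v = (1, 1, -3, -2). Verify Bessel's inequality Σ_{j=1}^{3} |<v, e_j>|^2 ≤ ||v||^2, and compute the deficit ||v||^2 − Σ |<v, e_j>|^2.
Σ |<v, e_j>|^2 = 194/13; ||v||^2 = 15; deficit = 1/13

Write each e_j = u_j / sqrt(<u_j, u_j>) where u_j is the displayed integer vector. Then <v, e_j> = <v, u_j> / sqrt(<u_j, u_j>), so |<v, e_j>|^2 = <v, u_j>^2 / <u_j, u_j>.
Coefficients: <v, e_1> = -8/sqrt(5), <v, e_2> = 7/sqrt(45), <v, e_3> = 22/sqrt(468).
Square and sum: Σ |<v, e_j>|^2 = 194/13.
Compute ||v||^2 = v·v = 15.
Deficit = 15 − 194/13 = 1/13 ≥ 0, confirming Bessel's inequality. (The deficit equals ||v − Σ <v,e_j> e_j||^2, the squared distance from v to span{e_j}.)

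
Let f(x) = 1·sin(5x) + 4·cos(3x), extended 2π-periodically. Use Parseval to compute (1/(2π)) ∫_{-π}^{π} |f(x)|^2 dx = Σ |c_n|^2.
Σ |c_n|^2 = 17/2

Expand |f|^2 and use orthogonality of {sin(nx), cos(mx)} on [-π, π]:
  ∫_{-π}^{π} sin(nx)^2 dx = π, ∫ cos(mx)^2 dx = π, and cross terms integrate to 0.
So ∫_{-π}^{π} f(x)^2 dx = 1^2 · π + 4^2 · π = (1 + 16)π.
Divide by 2π: (1 + 16)/2 = 17/2.
By Parseval, this equals Σ |c_n|^2.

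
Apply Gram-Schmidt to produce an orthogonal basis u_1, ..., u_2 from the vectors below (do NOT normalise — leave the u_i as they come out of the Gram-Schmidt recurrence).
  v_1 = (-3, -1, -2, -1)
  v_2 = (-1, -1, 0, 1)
Orthogonal basis:
  u_1 = (-3, -1, -2, -1)
  u_2 = (-2/5, -4/5, 2/5, 6/5)

Apply the Gram-Schmidt recurrence
  u_1 = v_1
  u_i = v_i − Σ_{j<i} ((v_i · u_j) / (u_j · u_j)) · u_j.

Step by step this gives:
  u_1 = (-3, -1, -2, -1)
  u_2 = (-2/5, -4/5, 2/5, 6/5)

Orthogonality check:
  u_2 · u_1 = 0 (should be 0)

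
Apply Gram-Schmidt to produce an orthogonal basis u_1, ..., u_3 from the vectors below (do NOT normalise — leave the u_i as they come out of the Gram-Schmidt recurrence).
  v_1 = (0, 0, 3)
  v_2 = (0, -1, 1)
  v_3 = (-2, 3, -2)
Orthogonal basis:
  u_1 = (0, 0, 3)
  u_2 = (0, -1, 0)
  u_3 = (-2, 0, 0)

Apply the Gram-Schmidt recurrence
  u_1 = v_1
  u_i = v_i − Σ_{j<i} ((v_i · u_j) / (u_j · u_j)) · u_j.

Step by step this gives:
  u_1 = (0, 0, 3)
  u_2 = (0, -1, 0)
  u_3 = (-2, 0, 0)

Orthogonality check:
  u_2 · u_1 = 0 (should be 0)
  u_3 · u_1 = 0 (should be 0)
  u_3 · u_2 = 0 (should be 0)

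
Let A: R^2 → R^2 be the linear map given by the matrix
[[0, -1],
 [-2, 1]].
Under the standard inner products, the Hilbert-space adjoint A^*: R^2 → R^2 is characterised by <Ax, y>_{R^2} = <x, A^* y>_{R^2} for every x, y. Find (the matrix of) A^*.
A^* = A^T =
[[0, -2],
 [-1, 1]]

For real matrices with standard dot products, the defining identity <Ax, y> = <x, A^* y> gives (Ax)^T y = x^T (A^*) y, i.e. x^T A^T y = x^T (A^*) y. Since this holds for all x, y, we must have A^* = A^T. Therefore
A^* =
[[0, -2],
 [-1, 1]].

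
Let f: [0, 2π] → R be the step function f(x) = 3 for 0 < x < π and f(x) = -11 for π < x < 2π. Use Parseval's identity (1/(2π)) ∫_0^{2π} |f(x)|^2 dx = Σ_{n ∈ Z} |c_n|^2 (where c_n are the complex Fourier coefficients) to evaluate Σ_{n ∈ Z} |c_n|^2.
Σ |c_n|^2 = 65

Parseval equates the L^2 energy of f (normalised by 1/(2π)) with the ℓ^2 sum of its Fourier coefficients: (1/(2π)) ∫_0^{2π} |f|^2 = Σ |c_n|^2.
Compute the left side: (1/(2π)) [∫_0^π 3^2 dx + ∫_π^{2π} (-11)^2 dx] = (1/(2π)) · (9π + 121π) = (9 + 121)/2 = 65.
So Σ_{n ∈ Z} |c_n|^2 = 65.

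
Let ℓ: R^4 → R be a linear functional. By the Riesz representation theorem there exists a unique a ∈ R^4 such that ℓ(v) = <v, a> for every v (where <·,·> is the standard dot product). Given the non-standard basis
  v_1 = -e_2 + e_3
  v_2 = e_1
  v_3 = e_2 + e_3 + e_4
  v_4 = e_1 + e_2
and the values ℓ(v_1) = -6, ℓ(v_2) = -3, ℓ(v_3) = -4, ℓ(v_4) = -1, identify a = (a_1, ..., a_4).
a = (-3, 2, -4, -2)

Write a = (a_1, ..., a_4) in the standard basis. For each basis vector v_i, ℓ(v_i) = <v_i, a> is a linear equation in the a_j's. Collect the n equations into a matrix system V a = ℓ, where row i of V is v_i (expressed in the standard basis). Since V is invertible (lower-triangular with 1s on the diagonal, up to permutation), solve by back-substitution:
  V =
[[0, -1, 1, 0],
 [1, 0, 0, 0],
 [0, 1, 1, 1],
 [1, 1, 0, 0]]
  V a = (-6, -3, -4, -1)
Solving gives a = (-3, 2, -4, -2).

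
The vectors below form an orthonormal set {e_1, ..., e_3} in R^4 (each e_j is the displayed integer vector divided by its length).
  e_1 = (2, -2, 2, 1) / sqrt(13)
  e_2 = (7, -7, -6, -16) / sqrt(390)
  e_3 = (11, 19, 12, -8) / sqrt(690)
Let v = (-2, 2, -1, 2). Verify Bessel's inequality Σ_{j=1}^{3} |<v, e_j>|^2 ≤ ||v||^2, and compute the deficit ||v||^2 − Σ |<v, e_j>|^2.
Σ |<v, e_j>|^2 = 290/23; ||v||^2 = 13; deficit = 9/23

Write each e_j = u_j / sqrt(<u_j, u_j>) where u_j is the displayed integer vector. Then <v, e_j> = <v, u_j> / sqrt(<u_j, u_j>), so |<v, e_j>|^2 = <v, u_j>^2 / <u_j, u_j>.
Coefficients: <v, e_1> = -8/sqrt(13), <v, e_2> = -54/sqrt(390), <v, e_3> = -12/sqrt(690).
Square and sum: Σ |<v, e_j>|^2 = 290/23.
Compute ||v||^2 = v·v = 13.
Deficit = 13 − 290/23 = 9/23 ≥ 0, confirming Bessel's inequality. (The deficit equals ||v − Σ <v,e_j> e_j||^2, the squared distance from v to span{e_j}.)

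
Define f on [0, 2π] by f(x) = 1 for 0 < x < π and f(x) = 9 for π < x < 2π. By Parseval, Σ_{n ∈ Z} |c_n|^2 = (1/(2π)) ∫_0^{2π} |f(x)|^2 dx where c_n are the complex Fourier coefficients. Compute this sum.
Σ |c_n|^2 = 41

Parseval equates the L^2 energy of f (normalised by 1/(2π)) with the ℓ^2 sum of its Fourier coefficients: (1/(2π)) ∫_0^{2π} |f|^2 = Σ |c_n|^2.
Compute the left side: (1/(2π)) [∫_0^π 1^2 dx + ∫_π^{2π} 9^2 dx] = (1/(2π)) · (1π + 81π) = (1 + 81)/2 = 41.
So Σ_{n ∈ Z} |c_n|^2 = 41.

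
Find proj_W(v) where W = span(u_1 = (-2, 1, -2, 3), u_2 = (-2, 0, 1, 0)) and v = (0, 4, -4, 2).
proj_W(v) = (10/43, 49/43, -152/43, 147/43)

Set up U = [u_1 | ... | u_2] ∈ R^(4×2). The projector onto W = col(U) is P = U (U^T U)^(-1) U^T.
Compute U^T U =
  [18, 2]
  [2, 5],
and U^T v = (18, -4).
Solve U^T U · c = U^T v for the coefficients: c = (49/43, -54/43). The projection is proj_W(v) = U c.
Check: (v - proj_W(v)) · u_1 = 0  (should be 0).
Check: (v - proj_W(v)) · u_2 = 0  (should be 0).
Result: proj_W(v) = (10/43, 49/43, -152/43, 147/43).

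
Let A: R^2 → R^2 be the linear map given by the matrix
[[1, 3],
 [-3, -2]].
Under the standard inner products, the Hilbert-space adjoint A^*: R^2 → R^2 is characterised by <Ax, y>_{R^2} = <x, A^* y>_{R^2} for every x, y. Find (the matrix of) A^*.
A^* = A^T =
[[1, -3],
 [3, -2]]

For real matrices with standard dot products, the defining identity <Ax, y> = <x, A^* y> gives (Ax)^T y = x^T (A^*) y, i.e. x^T A^T y = x^T (A^*) y. Since this holds for all x, y, we must have A^* = A^T. Therefore
A^* =
[[1, -3],
 [3, -2]].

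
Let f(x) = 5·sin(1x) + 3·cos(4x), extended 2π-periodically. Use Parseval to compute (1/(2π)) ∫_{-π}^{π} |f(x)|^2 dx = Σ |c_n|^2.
Σ |c_n|^2 = 17

Expand |f|^2 and use orthogonality of {sin(nx), cos(mx)} on [-π, π]:
  ∫_{-π}^{π} sin(nx)^2 dx = π, ∫ cos(mx)^2 dx = π, and cross terms integrate to 0.
So ∫_{-π}^{π} f(x)^2 dx = 5^2 · π + 3^2 · π = (25 + 9)π.
Divide by 2π: (25 + 9)/2 = 17.
By Parseval, this equals Σ |c_n|^2.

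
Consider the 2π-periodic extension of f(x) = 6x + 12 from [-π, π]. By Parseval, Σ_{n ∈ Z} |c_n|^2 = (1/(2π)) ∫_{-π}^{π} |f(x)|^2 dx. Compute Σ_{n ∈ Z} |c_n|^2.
Σ |c_n|^2 = 12π^2 + 144

Expand and integrate term by term over [-π, π]:
  ∫ (6x)^2 dx = 36·(2π^3/3); ∫ 2·6·(12)·x dx = 0 (odd integrand); ∫ 12^2 dx = 144·2π.
So (1/(2π)) ∫_{-π}^{π} (6x + 12)^2 dx = 36π^2/3 + 144 = 12π^2 + 144.
Parseval ⇒ Σ |c_n|^2 = 12π^2 + 144.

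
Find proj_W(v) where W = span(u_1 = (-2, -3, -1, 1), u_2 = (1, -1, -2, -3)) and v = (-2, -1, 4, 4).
proj_W(v) = (-7/3, 0, 7/3, 14/3)

Set up U = [u_1 | ... | u_2] ∈ R^(4×2). The projector onto W = col(U) is P = U (U^T U)^(-1) U^T.
Compute U^T U =
  [15, 0]
  [0, 15],
and U^T v = (7, -21).
Solve U^T U · c = U^T v for the coefficients: c = (7/15, -7/5). The projection is proj_W(v) = U c.
Check: (v - proj_W(v)) · u_1 = 0  (should be 0).
Check: (v - proj_W(v)) · u_2 = 0  (should be 0).
Result: proj_W(v) = (-7/3, 0, 7/3, 14/3).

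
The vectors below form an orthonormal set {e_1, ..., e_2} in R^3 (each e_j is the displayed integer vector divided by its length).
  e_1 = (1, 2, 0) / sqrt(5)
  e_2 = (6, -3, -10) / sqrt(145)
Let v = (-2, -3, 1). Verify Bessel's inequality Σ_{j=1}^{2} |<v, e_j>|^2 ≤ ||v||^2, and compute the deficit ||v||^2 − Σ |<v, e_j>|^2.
Σ |<v, e_j>|^2 = 405/29; ||v||^2 = 14; deficit = 1/29

Write each e_j = u_j / sqrt(<u_j, u_j>) where u_j is the displayed integer vector. Then <v, e_j> = <v, u_j> / sqrt(<u_j, u_j>), so |<v, e_j>|^2 = <v, u_j>^2 / <u_j, u_j>.
Coefficients: <v, e_1> = -8/sqrt(5), <v, e_2> = -13/sqrt(145).
Square and sum: Σ |<v, e_j>|^2 = 405/29.
Compute ||v||^2 = v·v = 14.
Deficit = 14 − 405/29 = 1/29 ≥ 0, confirming Bessel's inequality. (The deficit equals ||v − Σ <v,e_j> e_j||^2, the squared distance from v to span{e_j}.)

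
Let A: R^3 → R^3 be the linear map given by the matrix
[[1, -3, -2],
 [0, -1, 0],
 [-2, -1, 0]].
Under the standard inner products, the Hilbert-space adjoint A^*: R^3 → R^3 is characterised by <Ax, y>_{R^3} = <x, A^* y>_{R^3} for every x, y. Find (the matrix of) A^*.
A^* = A^T =
[[1, 0, -2],
 [-3, -1, -1],
 [-2, 0, 0]]

For real matrices with standard dot products, the defining identity <Ax, y> = <x, A^* y> gives (Ax)^T y = x^T (A^*) y, i.e. x^T A^T y = x^T (A^*) y. Since this holds for all x, y, we must have A^* = A^T. Therefore
A^* =
[[1, 0, -2],
 [-3, -1, -1],
 [-2, 0, 0]].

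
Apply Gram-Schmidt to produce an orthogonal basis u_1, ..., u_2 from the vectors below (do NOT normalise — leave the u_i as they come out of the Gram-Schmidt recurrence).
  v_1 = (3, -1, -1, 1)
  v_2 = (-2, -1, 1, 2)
Orthogonal basis:
  u_1 = (3, -1, -1, 1)
  u_2 = (-1, -4/3, 2/3, 7/3)

Apply the Gram-Schmidt recurrence
  u_1 = v_1
  u_i = v_i − Σ_{j<i} ((v_i · u_j) / (u_j · u_j)) · u_j.

Step by step this gives:
  u_1 = (3, -1, -1, 1)
  u_2 = (-1, -4/3, 2/3, 7/3)

Orthogonality check:
  u_2 · u_1 = 0 (should be 0)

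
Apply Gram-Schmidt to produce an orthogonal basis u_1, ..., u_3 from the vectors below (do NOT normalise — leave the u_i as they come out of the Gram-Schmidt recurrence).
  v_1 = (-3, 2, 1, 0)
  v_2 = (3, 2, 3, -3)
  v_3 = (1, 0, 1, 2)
Orthogonal basis:
  u_1 = (-3, 2, 1, 0)
  u_2 = (18/7, 16/7, 22/7, -3)
  u_3 = (128/215, 66/215, 252/215, 424/215)

Apply the Gram-Schmidt recurrence
  u_1 = v_1
  u_i = v_i − Σ_{j<i} ((v_i · u_j) / (u_j · u_j)) · u_j.

Step by step this gives:
  u_1 = (-3, 2, 1, 0)
  u_2 = (18/7, 16/7, 22/7, -3)
  u_3 = (128/215, 66/215, 252/215, 424/215)

Orthogonality check:
  u_2 · u_1 = 0 (should be 0)
  u_3 · u_1 = 0 (should be 0)
  u_3 · u_2 = 0 (should be 0)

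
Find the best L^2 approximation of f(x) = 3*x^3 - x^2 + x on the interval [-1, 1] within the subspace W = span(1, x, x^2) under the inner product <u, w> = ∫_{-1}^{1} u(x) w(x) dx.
g(x) = -x^2 + 14*x/5

The best approximation g ∈ W is the orthogonal projection of f onto W. Writing g = a_0 + a_1 x + a_2 x^2, the coefficients solve the normal equations G · a = b where
  G_{ij} = <φ_i, φ_j> and b_i = <f, φ_i>, with φ_0 = 1, φ_1 = x, φ_2 = x^2.
G =
  [2, 0, 2/3]
  [0, 2/3, 0]
  [2/3, 0, 2/5],
b = (-2/3, 28/15, -2/5).
Solving gives a_0 = 0, a_1 = 14/5, a_2 = -1, so
  g(x) = -x^2 + 14*x/5.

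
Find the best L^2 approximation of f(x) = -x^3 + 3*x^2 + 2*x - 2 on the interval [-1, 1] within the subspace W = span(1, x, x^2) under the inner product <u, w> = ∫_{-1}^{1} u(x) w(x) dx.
g(x) = 3*x^2 + 7*x/5 - 2

The best approximation g ∈ W is the orthogonal projection of f onto W. Writing g = a_0 + a_1 x + a_2 x^2, the coefficients solve the normal equations G · a = b where
  G_{ij} = <φ_i, φ_j> and b_i = <f, φ_i>, with φ_0 = 1, φ_1 = x, φ_2 = x^2.
G =
  [2, 0, 2/3]
  [0, 2/3, 0]
  [2/3, 0, 2/5],
b = (-2, 14/15, -2/15).
Solving gives a_0 = -2, a_1 = 7/5, a_2 = 3, so
  g(x) = 3*x^2 + 7*x/5 - 2.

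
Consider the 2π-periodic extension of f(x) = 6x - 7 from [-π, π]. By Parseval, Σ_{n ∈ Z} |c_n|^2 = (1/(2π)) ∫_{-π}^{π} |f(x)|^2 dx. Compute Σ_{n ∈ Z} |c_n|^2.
Σ |c_n|^2 = 12π^2 + 49

Expand and integrate term by term over [-π, π]:
  ∫ (6x)^2 dx = 36·(2π^3/3); ∫ 2·6·(-7)·x dx = 0 (odd integrand); ∫ (-7)^2 dx = 49·2π.
So (1/(2π)) ∫_{-π}^{π} (6x - 7)^2 dx = 36π^2/3 + 49 = 12π^2 + 49.
Parseval ⇒ Σ |c_n|^2 = 12π^2 + 49.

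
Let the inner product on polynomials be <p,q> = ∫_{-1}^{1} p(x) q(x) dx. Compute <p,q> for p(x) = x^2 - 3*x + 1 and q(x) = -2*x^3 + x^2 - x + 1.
<p,q> = 122/15

Expand the product: p(x)·q(x) = -2*x^5 + 7*x^4 - 6*x^3 + 5*x^2 - 4*x + 1.
∫_{-1}^{1} of each monomial x^k gives [2/(k+1) if k even, 0 if k odd]. Integrating term-by-term (or equivalently evaluating the antiderivative F(x) = -x^6/3 + 7*x^5/5 - 3*x^4/2 + 5*x^3/3 - 2*x^2 + x at the endpoints):
  F(1) − F(−1) = 7/30 − (-79/10) = 122/15.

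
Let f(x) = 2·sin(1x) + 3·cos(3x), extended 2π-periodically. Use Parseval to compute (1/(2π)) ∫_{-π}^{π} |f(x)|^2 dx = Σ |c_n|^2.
Σ |c_n|^2 = 13/2

Expand |f|^2 and use orthogonality of {sin(nx), cos(mx)} on [-π, π]:
  ∫_{-π}^{π} sin(nx)^2 dx = π, ∫ cos(mx)^2 dx = π, and cross terms integrate to 0.
So ∫_{-π}^{π} f(x)^2 dx = 2^2 · π + 3^2 · π = (4 + 9)π.
Divide by 2π: (4 + 9)/2 = 13/2.
By Parseval, this equals Σ |c_n|^2.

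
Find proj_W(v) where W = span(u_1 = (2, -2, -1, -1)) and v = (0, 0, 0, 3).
proj_W(v) = (-3/5, 3/5, 3/10, 3/10)

Set up U = [u_1 | ... | u_1] ∈ R^(4×1). The projector onto W = col(U) is P = U (U^T U)^(-1) U^T.
Compute U^T U =
  [10],
and U^T v = (-3).
Solve U^T U · c = U^T v for the coefficients: c = (-3/10). The projection is proj_W(v) = U c.
Check: (v - proj_W(v)) · u_1 = 0  (should be 0).
Result: proj_W(v) = (-3/5, 3/5, 3/10, 3/10).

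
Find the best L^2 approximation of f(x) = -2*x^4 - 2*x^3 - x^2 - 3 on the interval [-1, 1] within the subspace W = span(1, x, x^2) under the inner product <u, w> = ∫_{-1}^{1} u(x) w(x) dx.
g(x) = -19*x^2/7 - 6*x/5 - 99/35

The best approximation g ∈ W is the orthogonal projection of f onto W. Writing g = a_0 + a_1 x + a_2 x^2, the coefficients solve the normal equations G · a = b where
  G_{ij} = <φ_i, φ_j> and b_i = <f, φ_i>, with φ_0 = 1, φ_1 = x, φ_2 = x^2.
G =
  [2, 0, 2/3]
  [0, 2/3, 0]
  [2/3, 0, 2/5],
b = (-112/15, -4/5, -104/35).
Solving gives a_0 = -99/35, a_1 = -6/5, a_2 = -19/7, so
  g(x) = -19*x^2/7 - 6*x/5 - 99/35.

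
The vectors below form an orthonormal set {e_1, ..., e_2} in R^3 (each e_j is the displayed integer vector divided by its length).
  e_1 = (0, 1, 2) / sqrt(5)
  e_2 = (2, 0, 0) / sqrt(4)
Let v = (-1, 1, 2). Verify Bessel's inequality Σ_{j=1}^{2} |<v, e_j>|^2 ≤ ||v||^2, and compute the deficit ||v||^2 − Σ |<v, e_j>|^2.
Σ |<v, e_j>|^2 = 6; ||v||^2 = 6; deficit = 0

Write each e_j = u_j / sqrt(<u_j, u_j>) where u_j is the displayed integer vector. Then <v, e_j> = <v, u_j> / sqrt(<u_j, u_j>), so |<v, e_j>|^2 = <v, u_j>^2 / <u_j, u_j>.
Coefficients: <v, e_1> = 5/sqrt(5), <v, e_2> = -2/sqrt(4).
Square and sum: Σ |<v, e_j>|^2 = 6.
Compute ||v||^2 = v·v = 6.
Deficit = 6 − 6 = 0 ≥ 0, confirming Bessel's inequality. (The deficit equals ||v − Σ <v,e_j> e_j||^2, the squared distance from v to span{e_j}.)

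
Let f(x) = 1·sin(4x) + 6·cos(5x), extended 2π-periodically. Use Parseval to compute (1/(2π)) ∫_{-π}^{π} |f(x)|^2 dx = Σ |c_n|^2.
Σ |c_n|^2 = 37/2

Expand |f|^2 and use orthogonality of {sin(nx), cos(mx)} on [-π, π]:
  ∫_{-π}^{π} sin(nx)^2 dx = π, ∫ cos(mx)^2 dx = π, and cross terms integrate to 0.
So ∫_{-π}^{π} f(x)^2 dx = 1^2 · π + 6^2 · π = (1 + 36)π.
Divide by 2π: (1 + 36)/2 = 37/2.
By Parseval, this equals Σ |c_n|^2.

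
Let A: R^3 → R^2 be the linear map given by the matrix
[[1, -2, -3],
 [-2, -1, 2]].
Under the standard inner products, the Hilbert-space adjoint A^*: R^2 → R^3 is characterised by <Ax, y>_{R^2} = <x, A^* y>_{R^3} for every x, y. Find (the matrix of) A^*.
A^* = A^T =
[[1, -2],
 [-2, -1],
 [-3, 2]]

For real matrices with standard dot products, the defining identity <Ax, y> = <x, A^* y> gives (Ax)^T y = x^T (A^*) y, i.e. x^T A^T y = x^T (A^*) y. Since this holds for all x, y, we must have A^* = A^T. Therefore
A^* =
[[1, -2],
 [-2, -1],
 [-3, 2]].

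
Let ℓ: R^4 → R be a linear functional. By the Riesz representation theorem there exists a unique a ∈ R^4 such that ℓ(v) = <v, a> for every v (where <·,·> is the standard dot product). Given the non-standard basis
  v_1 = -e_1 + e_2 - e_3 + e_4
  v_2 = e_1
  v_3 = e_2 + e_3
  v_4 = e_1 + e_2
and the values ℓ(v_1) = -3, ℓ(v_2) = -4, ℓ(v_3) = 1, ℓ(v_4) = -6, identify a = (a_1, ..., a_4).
a = (-4, -2, 3, -2)

Write a = (a_1, ..., a_4) in the standard basis. For each basis vector v_i, ℓ(v_i) = <v_i, a> is a linear equation in the a_j's. Collect the n equations into a matrix system V a = ℓ, where row i of V is v_i (expressed in the standard basis). Since V is invertible (lower-triangular with 1s on the diagonal, up to permutation), solve by back-substitution:
  V =
[[-1, 1, -1, 1],
 [1, 0, 0, 0],
 [0, 1, 1, 0],
 [1, 1, 0, 0]]
  V a = (-3, -4, 1, -6)
Solving gives a = (-4, -2, 3, -2).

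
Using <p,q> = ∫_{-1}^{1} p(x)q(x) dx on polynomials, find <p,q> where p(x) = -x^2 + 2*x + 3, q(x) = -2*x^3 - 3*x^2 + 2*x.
<p,q> = -56/15

Expand the product: p(x)·q(x) = 2*x^5 - x^4 - 14*x^3 - 5*x^2 + 6*x.
∫_{-1}^{1} of each monomial x^k gives [2/(k+1) if k even, 0 if k odd]. Integrating term-by-term (or equivalently evaluating the antiderivative F(x) = x^6/3 - x^5/5 - 7*x^4/2 - 5*x^3/3 + 3*x^2 at the endpoints):
  F(1) − F(−1) = -61/30 − (17/10) = -56/15.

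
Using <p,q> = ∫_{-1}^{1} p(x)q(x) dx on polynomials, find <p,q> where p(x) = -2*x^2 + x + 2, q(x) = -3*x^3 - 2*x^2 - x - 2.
<p,q> = -124/15

Expand the product: p(x)·q(x) = 6*x^5 + x^4 - 6*x^3 - x^2 - 4*x - 4.
∫_{-1}^{1} of each monomial x^k gives [2/(k+1) if k even, 0 if k odd]. Integrating term-by-term (or equivalently evaluating the antiderivative F(x) = x^6 + x^5/5 - 3*x^4/2 - x^3/3 - 2*x^2 - 4*x at the endpoints):
  F(1) − F(−1) = -199/30 − (49/30) = -124/15.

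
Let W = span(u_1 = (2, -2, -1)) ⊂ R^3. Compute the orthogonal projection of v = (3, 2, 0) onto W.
proj_W(v) = (4/9, -4/9, -2/9)

Set up U = [u_1 | ... | u_1] ∈ R^(3×1). The projector onto W = col(U) is P = U (U^T U)^(-1) U^T.
Compute U^T U =
  [9],
and U^T v = (2).
Solve U^T U · c = U^T v for the coefficients: c = (2/9). The projection is proj_W(v) = U c.
Check: (v - proj_W(v)) · u_1 = 0  (should be 0).
Result: proj_W(v) = (4/9, -4/9, -2/9).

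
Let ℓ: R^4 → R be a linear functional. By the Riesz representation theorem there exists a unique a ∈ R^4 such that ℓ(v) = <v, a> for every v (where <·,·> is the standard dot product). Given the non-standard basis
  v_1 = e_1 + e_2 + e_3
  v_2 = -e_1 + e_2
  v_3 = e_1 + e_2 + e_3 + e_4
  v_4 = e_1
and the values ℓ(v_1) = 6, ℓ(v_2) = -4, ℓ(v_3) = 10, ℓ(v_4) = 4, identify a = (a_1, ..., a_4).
a = (4, 0, 2, 4)

Write a = (a_1, ..., a_4) in the standard basis. For each basis vector v_i, ℓ(v_i) = <v_i, a> is a linear equation in the a_j's. Collect the n equations into a matrix system V a = ℓ, where row i of V is v_i (expressed in the standard basis). Since V is invertible (lower-triangular with 1s on the diagonal, up to permutation), solve by back-substitution:
  V =
[[1, 1, 1, 0],
 [-1, 1, 0, 0],
 [1, 1, 1, 1],
 [1, 0, 0, 0]]
  V a = (6, -4, 10, 4)
Solving gives a = (4, 0, 2, 4).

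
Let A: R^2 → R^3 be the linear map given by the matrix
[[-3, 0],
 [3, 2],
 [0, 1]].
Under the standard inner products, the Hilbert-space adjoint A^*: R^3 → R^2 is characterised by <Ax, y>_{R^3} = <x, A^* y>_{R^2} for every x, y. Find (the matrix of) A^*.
A^* = A^T =
[[-3, 3, 0],
 [0, 2, 1]]

For real matrices with standard dot products, the defining identity <Ax, y> = <x, A^* y> gives (Ax)^T y = x^T (A^*) y, i.e. x^T A^T y = x^T (A^*) y. Since this holds for all x, y, we must have A^* = A^T. Therefore
A^* =
[[-3, 3, 0],
 [0, 2, 1]].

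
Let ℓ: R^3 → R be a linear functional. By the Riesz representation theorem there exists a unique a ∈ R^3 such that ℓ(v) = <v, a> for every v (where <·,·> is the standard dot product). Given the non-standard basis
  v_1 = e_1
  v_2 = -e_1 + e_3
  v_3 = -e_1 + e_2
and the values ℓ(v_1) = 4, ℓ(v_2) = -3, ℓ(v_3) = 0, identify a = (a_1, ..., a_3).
a = (4, 4, 1)

Write a = (a_1, ..., a_3) in the standard basis. For each basis vector v_i, ℓ(v_i) = <v_i, a> is a linear equation in the a_j's. Collect the n equations into a matrix system V a = ℓ, where row i of V is v_i (expressed in the standard basis). Since V is invertible (lower-triangular with 1s on the diagonal, up to permutation), solve by back-substitution:
  V =
[[1, 0, 0],
 [-1, 0, 1],
 [-1, 1, 0]]
  V a = (4, -3, 0)
Solving gives a = (4, 4, 1).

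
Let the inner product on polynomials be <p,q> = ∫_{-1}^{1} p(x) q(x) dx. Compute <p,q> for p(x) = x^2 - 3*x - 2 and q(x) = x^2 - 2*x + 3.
<p,q> = -104/15

Expand the product: p(x)·q(x) = x^4 - 5*x^3 + 7*x^2 - 5*x - 6.
∫_{-1}^{1} of each monomial x^k gives [2/(k+1) if k even, 0 if k odd]. Integrating term-by-term (or equivalently evaluating the antiderivative F(x) = x^5/5 - 5*x^4/4 + 7*x^3/3 - 5*x^2/2 - 6*x at the endpoints):
  F(1) − F(−1) = -433/60 − (-17/60) = -104/15.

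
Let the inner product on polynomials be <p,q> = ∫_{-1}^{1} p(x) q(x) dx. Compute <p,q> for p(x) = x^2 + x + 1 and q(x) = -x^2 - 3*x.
<p,q> = -46/15

Expand the product: p(x)·q(x) = -x^4 - 4*x^3 - 4*x^2 - 3*x.
∫_{-1}^{1} of each monomial x^k gives [2/(k+1) if k even, 0 if k odd]. Integrating term-by-term (or equivalently evaluating the antiderivative F(x) = -x^5/5 - x^4 - 4*x^3/3 - 3*x^2/2 at the endpoints):
  F(1) − F(−1) = -121/30 − (-29/30) = -46/15.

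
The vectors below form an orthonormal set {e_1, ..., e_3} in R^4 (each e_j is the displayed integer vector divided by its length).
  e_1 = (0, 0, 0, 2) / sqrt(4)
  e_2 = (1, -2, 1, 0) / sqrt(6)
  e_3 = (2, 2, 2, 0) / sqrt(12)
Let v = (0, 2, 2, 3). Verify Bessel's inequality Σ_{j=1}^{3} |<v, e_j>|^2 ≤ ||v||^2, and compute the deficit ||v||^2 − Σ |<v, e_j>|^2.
Σ |<v, e_j>|^2 = 15; ||v||^2 = 17; deficit = 2

Write each e_j = u_j / sqrt(<u_j, u_j>) where u_j is the displayed integer vector. Then <v, e_j> = <v, u_j> / sqrt(<u_j, u_j>), so |<v, e_j>|^2 = <v, u_j>^2 / <u_j, u_j>.
Coefficients: <v, e_1> = 6/sqrt(4), <v, e_2> = -2/sqrt(6), <v, e_3> = 8/sqrt(12).
Square and sum: Σ |<v, e_j>|^2 = 15.
Compute ||v||^2 = v·v = 17.
Deficit = 17 − 15 = 2 ≥ 0, confirming Bessel's inequality. (The deficit equals ||v − Σ <v,e_j> e_j||^2, the squared distance from v to span{e_j}.)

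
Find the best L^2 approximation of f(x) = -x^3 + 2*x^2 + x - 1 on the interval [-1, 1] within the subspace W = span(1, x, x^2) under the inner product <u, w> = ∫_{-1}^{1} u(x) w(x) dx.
g(x) = 2*x^2 + 2*x/5 - 1

The best approximation g ∈ W is the orthogonal projection of f onto W. Writing g = a_0 + a_1 x + a_2 x^2, the coefficients solve the normal equations G · a = b where
  G_{ij} = <φ_i, φ_j> and b_i = <f, φ_i>, with φ_0 = 1, φ_1 = x, φ_2 = x^2.
G =
  [2, 0, 2/3]
  [0, 2/3, 0]
  [2/3, 0, 2/5],
b = (-2/3, 4/15, 2/15).
Solving gives a_0 = -1, a_1 = 2/5, a_2 = 2, so
  g(x) = 2*x^2 + 2*x/5 - 1.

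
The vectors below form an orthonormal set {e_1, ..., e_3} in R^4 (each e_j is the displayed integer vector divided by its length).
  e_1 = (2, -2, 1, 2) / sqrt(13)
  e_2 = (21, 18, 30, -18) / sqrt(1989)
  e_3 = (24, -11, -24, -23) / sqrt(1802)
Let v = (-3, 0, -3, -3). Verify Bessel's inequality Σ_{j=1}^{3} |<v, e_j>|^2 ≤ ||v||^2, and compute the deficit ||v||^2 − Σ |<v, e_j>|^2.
Σ |<v, e_j>|^2 = 2**(315/563)*3**(264/563)*5**(407/563)*7**(332/563); ||v||^2 = 27; deficit = 225/106

Write each e_j = u_j / sqrt(<u_j, u_j>) where u_j is the displayed integer vector. Then <v, e_j> = <v, u_j> / sqrt(<u_j, u_j>), so |<v, e_j>|^2 = <v, u_j>^2 / <u_j, u_j>.
Coefficients: <v, e_1> = -15/sqrt(13), <v, e_2> = -99/sqrt(1989), <v, e_3> = 69/sqrt(1802).
Square and sum: Σ |<v, e_j>|^2 = 2**(315/563)*3**(264/563)*5**(407/563)*7**(332/563).
Compute ||v||^2 = v·v = 27.
Deficit = 27 − 2**(315/563)*3**(264/563)*5**(407/563)*7**(332/563) = 225/106 ≥ 0, confirming Bessel's inequality. (The deficit equals ||v − Σ <v,e_j> e_j||^2, the squared distance from v to span{e_j}.)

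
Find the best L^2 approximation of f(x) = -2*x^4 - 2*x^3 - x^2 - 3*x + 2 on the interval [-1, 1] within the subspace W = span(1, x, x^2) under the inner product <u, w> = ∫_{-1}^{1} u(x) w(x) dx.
g(x) = -19*x^2/7 - 21*x/5 + 76/35

The best approximation g ∈ W is the orthogonal projection of f onto W. Writing g = a_0 + a_1 x + a_2 x^2, the coefficients solve the normal equations G · a = b where
  G_{ij} = <φ_i, φ_j> and b_i = <f, φ_i>, with φ_0 = 1, φ_1 = x, φ_2 = x^2.
G =
  [2, 0, 2/3]
  [0, 2/3, 0]
  [2/3, 0, 2/5],
b = (38/15, -14/5, 38/105).
Solving gives a_0 = 76/35, a_1 = -21/5, a_2 = -19/7, so
  g(x) = -19*x^2/7 - 21*x/5 + 76/35.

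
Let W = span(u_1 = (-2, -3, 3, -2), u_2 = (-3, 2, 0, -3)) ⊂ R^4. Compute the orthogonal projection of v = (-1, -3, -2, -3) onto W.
proj_W(v) = (-341/268, -219/268, 309/268, -341/268)

Set up U = [u_1 | ... | u_2] ∈ R^(4×2). The projector onto W = col(U) is P = U (U^T U)^(-1) U^T.
Compute U^T U =
  [26, 6]
  [6, 22],
and U^T v = (11, 6).
Solve U^T U · c = U^T v for the coefficients: c = (103/268, 45/268). The projection is proj_W(v) = U c.
Check: (v - proj_W(v)) · u_1 = 0  (should be 0).
Check: (v - proj_W(v)) · u_2 = 0  (should be 0).
Result: proj_W(v) = (-341/268, -219/268, 309/268, -341/268).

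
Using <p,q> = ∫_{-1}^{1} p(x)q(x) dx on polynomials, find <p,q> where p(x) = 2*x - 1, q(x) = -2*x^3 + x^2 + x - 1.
<p,q> = 16/15

Expand the product: p(x)·q(x) = -4*x^4 + 4*x^3 + x^2 - 3*x + 1.
∫_{-1}^{1} of each monomial x^k gives [2/(k+1) if k even, 0 if k odd]. Integrating term-by-term (or equivalently evaluating the antiderivative F(x) = -4*x^5/5 + x^4 + x^3/3 - 3*x^2/2 + x at the endpoints):
  F(1) − F(−1) = 1/30 − (-31/30) = 16/15.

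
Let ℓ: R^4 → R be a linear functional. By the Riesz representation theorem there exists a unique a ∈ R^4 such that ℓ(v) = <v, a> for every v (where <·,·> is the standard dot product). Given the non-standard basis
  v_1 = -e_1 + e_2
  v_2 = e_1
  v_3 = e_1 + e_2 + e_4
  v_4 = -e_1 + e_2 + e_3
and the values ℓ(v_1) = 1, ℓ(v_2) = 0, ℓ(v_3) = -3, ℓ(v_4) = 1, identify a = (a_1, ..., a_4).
a = (0, 1, 0, -4)

Write a = (a_1, ..., a_4) in the standard basis. For each basis vector v_i, ℓ(v_i) = <v_i, a> is a linear equation in the a_j's. Collect the n equations into a matrix system V a = ℓ, where row i of V is v_i (expressed in the standard basis). Since V is invertible (lower-triangular with 1s on the diagonal, up to permutation), solve by back-substitution:
  V =
[[-1, 1, 0, 0],
 [1, 0, 0, 0],
 [1, 1, 0, 1],
 [-1, 1, 1, 0]]
  V a = (1, 0, -3, 1)
Solving gives a = (0, 1, 0, -4).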